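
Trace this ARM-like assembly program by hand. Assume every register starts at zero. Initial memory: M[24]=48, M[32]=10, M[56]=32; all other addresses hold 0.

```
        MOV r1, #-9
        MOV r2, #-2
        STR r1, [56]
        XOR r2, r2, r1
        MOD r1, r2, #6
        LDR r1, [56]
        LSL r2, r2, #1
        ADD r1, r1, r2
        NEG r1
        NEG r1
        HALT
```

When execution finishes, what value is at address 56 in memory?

MOV r1, #-9 → r1=-9
MOV r2, #-2 → r2=-2
STR r1, [56] → M[56]=-9
XOR r2, r2, r1 → r2=(-2)^(-9)=9
MOD r1, r2, #6 → r1=9%6=3
LDR r1, [56] → r1=M[56]=-9
LSL r2, r2, #1 → r2=9<<1=18
ADD r1, r1, r2 → r1=(-9)+18=9
NEG r1 → r1=-(9)=-9
NEG r1 → r1=-(-9)=9
halt.

-9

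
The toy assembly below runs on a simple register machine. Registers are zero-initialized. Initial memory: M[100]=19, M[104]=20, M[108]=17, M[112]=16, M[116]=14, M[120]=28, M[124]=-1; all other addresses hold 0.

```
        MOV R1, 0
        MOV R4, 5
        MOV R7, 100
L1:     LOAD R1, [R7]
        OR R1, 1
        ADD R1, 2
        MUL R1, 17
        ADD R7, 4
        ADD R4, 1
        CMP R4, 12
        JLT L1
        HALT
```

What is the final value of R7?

R1=0
R4=5
R7=100
R1=M[100]=19
R1=19|1=19
R1=19+2=21
R1=21*17=357
R7=100+4=104
R4=5+1=6
CMP R4, 12  (cmp 6,12)
JLT L1: taken
R1=M[104]=20
R1=20|1=21
R1=21+2=23
R1=23*17=391
R7=104+4=108
R4=6+1=7
CMP R4, 12  (cmp 7,12)
JLT L1: taken
R1=M[108]=17
R1=17|1=17
R1=17+2=19
R1=19*17=323
R7=108+4=112
R4=7+1=8
CMP R4, 12  (cmp 8,12)
JLT L1: taken
R1=M[112]=16
R1=16|1=17
R1=17+2=19
R1=19*17=323
R7=112+4=116
R4=8+1=9
CMP R4, 12  (cmp 9,12)
JLT L1: taken
R1=M[116]=14
R1=14|1=15
R1=15+2=17
R1=17*17=289
R7=116+4=120
R4=9+1=10
CMP R4, 12  (cmp 10,12)
JLT L1: taken
R1=M[120]=28
R1=28|1=29
R1=29+2=31
R1=31*17=527
R7=120+4=124
R4=10+1=11
CMP R4, 12  (cmp 11,12)
JLT L1: taken
R1=M[124]=-1
R1=(-1)|1=-1
R1=(-1)+2=1
R1=1*17=17
R7=124+4=128
R4=11+1=12
CMP R4, 12  (cmp 12,12)
JLT L1: not taken
halt.

128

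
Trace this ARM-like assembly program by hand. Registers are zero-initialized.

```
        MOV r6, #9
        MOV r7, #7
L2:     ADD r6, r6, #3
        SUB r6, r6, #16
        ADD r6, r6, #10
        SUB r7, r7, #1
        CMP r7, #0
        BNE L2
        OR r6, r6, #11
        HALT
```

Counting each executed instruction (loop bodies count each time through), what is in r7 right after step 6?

6

after MOV r6, #9: r6=9
after MOV r7, #7: r7=7
after ADD r6, r6, #3: r6=9+3=12
after SUB r6, r6, #16: r6=12-16=-4
after ADD r6, r6, #10: r6=(-4)+10=6
after SUB r7, r7, #1: r7=7-1=6
After step 6: r7 = 6.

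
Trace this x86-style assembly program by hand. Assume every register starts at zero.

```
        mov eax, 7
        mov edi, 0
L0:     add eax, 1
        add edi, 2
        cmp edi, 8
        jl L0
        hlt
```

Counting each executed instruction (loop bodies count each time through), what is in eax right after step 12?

after mov eax, 7: eax=7
after mov edi, 0: edi=0
after add eax, 1: eax=7+1=8
after add edi, 2: edi=0+2=2
cmp edi, 8  (cmp 2,8)
jl L0: taken
after add eax, 1: eax=8+1=9
after add edi, 2: edi=2+2=4
cmp edi, 8  (cmp 4,8)
jl L0: taken
after add eax, 1: eax=9+1=10
after add edi, 2: edi=4+2=6
After step 12: eax = 10.

10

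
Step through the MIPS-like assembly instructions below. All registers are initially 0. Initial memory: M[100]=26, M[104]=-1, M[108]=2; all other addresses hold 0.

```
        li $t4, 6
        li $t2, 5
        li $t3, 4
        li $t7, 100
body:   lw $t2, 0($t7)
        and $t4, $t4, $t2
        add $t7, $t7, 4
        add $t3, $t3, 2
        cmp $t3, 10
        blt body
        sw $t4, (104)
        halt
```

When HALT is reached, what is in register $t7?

$t4=6
$t2=5
$t3=4
$t7=100
$t2=M[100]=26
$t4=6&26=2
$t7=100+4=104
$t3=4+2=6
cmp $t3, 10  (cmp 6,10)
blt body: taken
$t2=M[104]=-1
$t4=2&(-1)=2
$t7=104+4=108
$t3=6+2=8
cmp $t3, 10  (cmp 8,10)
blt body: taken
$t2=M[108]=2
$t4=2&2=2
$t7=108+4=112
$t3=8+2=10
cmp $t3, 10  (cmp 10,10)
blt body: not taken
sw $t4, (104) → M[104]=2
halt.

112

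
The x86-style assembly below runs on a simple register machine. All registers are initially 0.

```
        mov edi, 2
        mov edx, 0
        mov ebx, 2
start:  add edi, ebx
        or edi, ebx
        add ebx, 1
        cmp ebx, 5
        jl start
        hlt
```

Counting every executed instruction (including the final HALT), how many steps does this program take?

mov edi, 2 → edi=2
mov edx, 0 → edx=0
mov ebx, 2 → ebx=2
add edi, ebx → edi=2+2=4
or edi, ebx → edi=4|2=6
add ebx, 1 → ebx=2+1=3
cmp ebx, 5  (cmp 3,5)
jl start: taken
add edi, ebx → edi=6+3=9
or edi, ebx → edi=9|3=11
add ebx, 1 → ebx=3+1=4
cmp ebx, 5  (cmp 4,5)
jl start: taken
add edi, ebx → edi=11+4=15
or edi, ebx → edi=15|4=15
add ebx, 1 → ebx=4+1=5
cmp ebx, 5  (cmp 5,5)
jl start: not taken
halt.
Total executed instructions: 19.

19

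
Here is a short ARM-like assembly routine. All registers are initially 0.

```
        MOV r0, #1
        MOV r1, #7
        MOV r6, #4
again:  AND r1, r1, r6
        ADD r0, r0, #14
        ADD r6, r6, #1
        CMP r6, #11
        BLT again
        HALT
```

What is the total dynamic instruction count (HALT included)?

r0=1
r1=7
r6=4
r1=7&4=4
r0=1+14=15
r6=4+1=5
CMP r6, #11  (cmp 5,11)
BLT again: taken
r1=4&5=4
r0=15+14=29
r6=5+1=6
CMP r6, #11  (cmp 6,11)
BLT again: taken
r1=4&6=4
r0=29+14=43
r6=6+1=7
CMP r6, #11  (cmp 7,11)
BLT again: taken
r1=4&7=4
r0=43+14=57
r6=7+1=8
CMP r6, #11  (cmp 8,11)
BLT again: taken
r1=4&8=0
r0=57+14=71
r6=8+1=9
CMP r6, #11  (cmp 9,11)
BLT again: taken
r1=0&9=0
r0=71+14=85
r6=9+1=10
CMP r6, #11  (cmp 10,11)
BLT again: taken
r1=0&10=0
r0=85+14=99
r6=10+1=11
CMP r6, #11  (cmp 11,11)
BLT again: not taken
halt.
Total executed instructions: 39.

39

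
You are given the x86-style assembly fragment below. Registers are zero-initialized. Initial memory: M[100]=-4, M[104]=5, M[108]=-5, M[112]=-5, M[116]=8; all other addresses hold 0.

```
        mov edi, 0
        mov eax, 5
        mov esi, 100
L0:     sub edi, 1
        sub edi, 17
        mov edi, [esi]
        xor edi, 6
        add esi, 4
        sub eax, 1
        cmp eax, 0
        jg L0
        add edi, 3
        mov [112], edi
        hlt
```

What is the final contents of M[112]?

17

mov edi, 0 → edi=0
mov eax, 5 → eax=5
mov esi, 100 → esi=100
sub edi, 1 → edi=0-1=-1
sub edi, 17 → edi=(-1)-17=-18
mov edi, [esi] → edi=M[100]=-4
xor edi, 6 → edi=(-4)^6=-6
add esi, 4 → esi=100+4=104
sub eax, 1 → eax=5-1=4
cmp eax, 0  (cmp 4,0)
jg L0: taken
sub edi, 1 → edi=(-6)-1=-7
sub edi, 17 → edi=(-7)-17=-24
mov edi, [esi] → edi=M[104]=5
xor edi, 6 → edi=5^6=3
add esi, 4 → esi=104+4=108
sub eax, 1 → eax=4-1=3
cmp eax, 0  (cmp 3,0)
jg L0: taken
sub edi, 1 → edi=3-1=2
sub edi, 17 → edi=2-17=-15
mov edi, [esi] → edi=M[108]=-5
xor edi, 6 → edi=(-5)^6=-3
add esi, 4 → esi=108+4=112
sub eax, 1 → eax=3-1=2
cmp eax, 0  (cmp 2,0)
jg L0: taken
sub edi, 1 → edi=(-3)-1=-4
sub edi, 17 → edi=(-4)-17=-21
mov edi, [esi] → edi=M[112]=-5
xor edi, 6 → edi=(-5)^6=-3
add esi, 4 → esi=112+4=116
sub eax, 1 → eax=2-1=1
cmp eax, 0  (cmp 1,0)
jg L0: taken
sub edi, 1 → edi=(-3)-1=-4
sub edi, 17 → edi=(-4)-17=-21
mov edi, [esi] → edi=M[116]=8
xor edi, 6 → edi=8^6=14
add esi, 4 → esi=116+4=120
sub eax, 1 → eax=1-1=0
cmp eax, 0  (cmp 0,0)
jg L0: not taken
add edi, 3 → edi=14+3=17
mov [112], edi → M[112]=17
halt.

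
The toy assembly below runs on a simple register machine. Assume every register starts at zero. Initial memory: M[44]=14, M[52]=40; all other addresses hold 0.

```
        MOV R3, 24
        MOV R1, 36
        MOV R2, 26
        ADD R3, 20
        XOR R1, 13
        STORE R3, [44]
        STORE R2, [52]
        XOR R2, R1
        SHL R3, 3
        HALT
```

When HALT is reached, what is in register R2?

51

after MOV R3, 24: R3=24
after MOV R1, 36: R1=36
after MOV R2, 26: R2=26
after ADD R3, 20: R3=24+20=44
after XOR R1, 13: R1=36^13=41
STORE R3, [44] → M[44]=44
STORE R2, [52] → M[52]=26
after XOR R2, R1: R2=26^41=51
after SHL R3, 3: R3=44<<3=352
halt.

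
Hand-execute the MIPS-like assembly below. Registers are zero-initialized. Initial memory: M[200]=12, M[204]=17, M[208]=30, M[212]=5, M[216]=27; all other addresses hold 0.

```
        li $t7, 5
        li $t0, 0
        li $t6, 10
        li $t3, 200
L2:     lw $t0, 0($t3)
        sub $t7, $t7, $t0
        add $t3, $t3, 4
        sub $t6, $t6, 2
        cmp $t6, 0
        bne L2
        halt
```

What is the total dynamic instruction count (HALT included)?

35

$t7=5
$t0=0
$t6=10
$t3=200
$t0=M[200]=12
$t7=5-12=-7
$t3=200+4=204
$t6=10-2=8
cmp $t6, 0  (cmp 8,0)
bne L2: taken
$t0=M[204]=17
$t7=(-7)-17=-24
$t3=204+4=208
$t6=8-2=6
cmp $t6, 0  (cmp 6,0)
bne L2: taken
$t0=M[208]=30
$t7=(-24)-30=-54
$t3=208+4=212
$t6=6-2=4
cmp $t6, 0  (cmp 4,0)
bne L2: taken
$t0=M[212]=5
$t7=(-54)-5=-59
$t3=212+4=216
$t6=4-2=2
cmp $t6, 0  (cmp 2,0)
bne L2: taken
$t0=M[216]=27
$t7=(-59)-27=-86
$t3=216+4=220
$t6=2-2=0
cmp $t6, 0  (cmp 0,0)
bne L2: not taken
halt.
Total executed instructions: 35.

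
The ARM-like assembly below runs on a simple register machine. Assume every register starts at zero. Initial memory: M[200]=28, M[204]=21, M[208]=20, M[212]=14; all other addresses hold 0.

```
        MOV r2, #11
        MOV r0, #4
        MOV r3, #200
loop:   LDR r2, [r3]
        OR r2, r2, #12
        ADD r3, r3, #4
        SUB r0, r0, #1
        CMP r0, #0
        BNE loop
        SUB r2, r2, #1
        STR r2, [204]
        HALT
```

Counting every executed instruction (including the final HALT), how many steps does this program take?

30

r2=11
r0=4
r3=200
r2=M[200]=28
r2=28|12=28
r3=200+4=204
r0=4-1=3
CMP r0, #0  (cmp 3,0)
BNE loop: taken
r2=M[204]=21
r2=21|12=29
r3=204+4=208
r0=3-1=2
CMP r0, #0  (cmp 2,0)
BNE loop: taken
r2=M[208]=20
r2=20|12=28
r3=208+4=212
r0=2-1=1
CMP r0, #0  (cmp 1,0)
BNE loop: taken
r2=M[212]=14
r2=14|12=14
r3=212+4=216
r0=1-1=0
CMP r0, #0  (cmp 0,0)
BNE loop: not taken
r2=14-1=13
STR r2, [204] → M[204]=13
halt.
Total executed instructions: 30.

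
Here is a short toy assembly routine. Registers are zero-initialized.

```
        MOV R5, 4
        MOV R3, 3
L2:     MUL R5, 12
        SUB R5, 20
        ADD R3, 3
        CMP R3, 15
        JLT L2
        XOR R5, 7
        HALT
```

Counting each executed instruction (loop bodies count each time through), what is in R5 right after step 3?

48

MOV R5, 4 → R5=4
MOV R3, 3 → R3=3
MUL R5, 12 → R5=4*12=48
After step 3: R5 = 48.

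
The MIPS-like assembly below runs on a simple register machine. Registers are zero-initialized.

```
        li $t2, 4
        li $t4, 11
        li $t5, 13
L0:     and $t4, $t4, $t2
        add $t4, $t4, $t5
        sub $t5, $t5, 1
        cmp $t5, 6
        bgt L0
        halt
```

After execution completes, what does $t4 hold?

7

after li $t2, 4: $t2=4
after li $t4, 11: $t4=11
after li $t5, 13: $t5=13
after and $t4, $t4, $t2: $t4=11&4=0
after add $t4, $t4, $t5: $t4=0+13=13
after sub $t5, $t5, 1: $t5=13-1=12
cmp $t5, 6  (cmp 12,6)
bgt L0: taken
after and $t4, $t4, $t2: $t4=13&4=4
after add $t4, $t4, $t5: $t4=4+12=16
after sub $t5, $t5, 1: $t5=12-1=11
cmp $t5, 6  (cmp 11,6)
bgt L0: taken
after and $t4, $t4, $t2: $t4=16&4=0
after add $t4, $t4, $t5: $t4=0+11=11
after sub $t5, $t5, 1: $t5=11-1=10
cmp $t5, 6  (cmp 10,6)
bgt L0: taken
after and $t4, $t4, $t2: $t4=11&4=0
after add $t4, $t4, $t5: $t4=0+10=10
after sub $t5, $t5, 1: $t5=10-1=9
cmp $t5, 6  (cmp 9,6)
bgt L0: taken
after and $t4, $t4, $t2: $t4=10&4=0
after add $t4, $t4, $t5: $t4=0+9=9
after sub $t5, $t5, 1: $t5=9-1=8
cmp $t5, 6  (cmp 8,6)
bgt L0: taken
after and $t4, $t4, $t2: $t4=9&4=0
after add $t4, $t4, $t5: $t4=0+8=8
after sub $t5, $t5, 1: $t5=8-1=7
cmp $t5, 6  (cmp 7,6)
bgt L0: taken
after and $t4, $t4, $t2: $t4=8&4=0
after add $t4, $t4, $t5: $t4=0+7=7
after sub $t5, $t5, 1: $t5=7-1=6
cmp $t5, 6  (cmp 6,6)
bgt L0: not taken
halt.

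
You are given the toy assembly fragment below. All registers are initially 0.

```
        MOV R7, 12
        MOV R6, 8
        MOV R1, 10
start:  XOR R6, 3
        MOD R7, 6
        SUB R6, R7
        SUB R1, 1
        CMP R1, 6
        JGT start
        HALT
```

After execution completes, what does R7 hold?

MOV R7, 12 → R7=12
MOV R6, 8 → R6=8
MOV R1, 10 → R1=10
XOR R6, 3 → R6=8^3=11
MOD R7, 6 → R7=12%6=0
SUB R6, R7 → R6=11-0=11
SUB R1, 1 → R1=10-1=9
CMP R1, 6  (cmp 9,6)
JGT start: taken
XOR R6, 3 → R6=11^3=8
MOD R7, 6 → R7=0%6=0
SUB R6, R7 → R6=8-0=8
SUB R1, 1 → R1=9-1=8
CMP R1, 6  (cmp 8,6)
JGT start: taken
XOR R6, 3 → R6=8^3=11
MOD R7, 6 → R7=0%6=0
SUB R6, R7 → R6=11-0=11
SUB R1, 1 → R1=8-1=7
CMP R1, 6  (cmp 7,6)
JGT start: taken
XOR R6, 3 → R6=11^3=8
MOD R7, 6 → R7=0%6=0
SUB R6, R7 → R6=8-0=8
SUB R1, 1 → R1=7-1=6
CMP R1, 6  (cmp 6,6)
JGT start: not taken
halt.

0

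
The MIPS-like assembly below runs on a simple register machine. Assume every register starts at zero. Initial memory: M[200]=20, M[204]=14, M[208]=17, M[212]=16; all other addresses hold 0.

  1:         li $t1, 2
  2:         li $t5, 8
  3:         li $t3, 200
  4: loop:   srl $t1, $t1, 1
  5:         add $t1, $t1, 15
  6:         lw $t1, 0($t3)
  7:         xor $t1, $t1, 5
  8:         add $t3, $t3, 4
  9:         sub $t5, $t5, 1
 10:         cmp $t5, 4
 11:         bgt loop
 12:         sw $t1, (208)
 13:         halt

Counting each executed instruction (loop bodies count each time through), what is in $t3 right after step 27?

212

$t1=2
$t5=8
$t3=200
$t1=2>>1=1
$t1=1+15=16
$t1=M[200]=20
$t1=20^5=17
$t3=200+4=204
$t5=8-1=7
cmp $t5, 4  (cmp 7,4)
bgt loop: taken
$t1=17>>1=8
$t1=8+15=23
$t1=M[204]=14
$t1=14^5=11
$t3=204+4=208
$t5=7-1=6
cmp $t5, 4  (cmp 6,4)
bgt loop: taken
$t1=11>>1=5
$t1=5+15=20
$t1=M[208]=17
$t1=17^5=20
$t3=208+4=212
$t5=6-1=5
cmp $t5, 4  (cmp 5,4)
bgt loop: taken
After step 27: $t3 = 212.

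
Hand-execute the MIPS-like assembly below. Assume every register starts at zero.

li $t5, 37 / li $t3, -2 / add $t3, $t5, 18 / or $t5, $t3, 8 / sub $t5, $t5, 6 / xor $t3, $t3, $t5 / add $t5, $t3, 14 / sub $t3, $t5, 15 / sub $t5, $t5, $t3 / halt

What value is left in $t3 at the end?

13

after li $t5, 37: $t5=37
after li $t3, -2: $t3=-2
after add $t3, $t5, 18: $t3=37+18=55
after or $t5, $t3, 8: $t5=55|8=63
after sub $t5, $t5, 6: $t5=63-6=57
after xor $t3, $t3, $t5: $t3=55^57=14
after add $t5, $t3, 14: $t5=14+14=28
after sub $t3, $t5, 15: $t3=28-15=13
after sub $t5, $t5, $t3: $t5=28-13=15
halt.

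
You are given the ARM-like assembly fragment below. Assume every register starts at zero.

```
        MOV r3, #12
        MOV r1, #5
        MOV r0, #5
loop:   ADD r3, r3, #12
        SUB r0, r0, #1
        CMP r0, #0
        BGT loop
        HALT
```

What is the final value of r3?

MOV r3, #12 → r3=12
MOV r1, #5 → r1=5
MOV r0, #5 → r0=5
ADD r3, r3, #12 → r3=12+12=24
SUB r0, r0, #1 → r0=5-1=4
CMP r0, #0  (cmp 4,0)
BGT loop: taken
ADD r3, r3, #12 → r3=24+12=36
SUB r0, r0, #1 → r0=4-1=3
CMP r0, #0  (cmp 3,0)
BGT loop: taken
ADD r3, r3, #12 → r3=36+12=48
SUB r0, r0, #1 → r0=3-1=2
CMP r0, #0  (cmp 2,0)
BGT loop: taken
ADD r3, r3, #12 → r3=48+12=60
SUB r0, r0, #1 → r0=2-1=1
CMP r0, #0  (cmp 1,0)
BGT loop: taken
ADD r3, r3, #12 → r3=60+12=72
SUB r0, r0, #1 → r0=1-1=0
CMP r0, #0  (cmp 0,0)
BGT loop: not taken
halt.

72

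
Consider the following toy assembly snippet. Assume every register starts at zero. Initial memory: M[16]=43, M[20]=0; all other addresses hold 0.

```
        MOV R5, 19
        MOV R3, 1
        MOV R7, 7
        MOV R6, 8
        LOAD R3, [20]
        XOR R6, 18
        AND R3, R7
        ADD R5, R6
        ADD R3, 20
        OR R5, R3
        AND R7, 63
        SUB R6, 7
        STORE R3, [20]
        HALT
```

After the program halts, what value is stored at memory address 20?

R5=19
R3=1
R7=7
R6=8
R3=M[20]=0
R6=8^18=26
R3=0&7=0
R5=19+26=45
R3=0+20=20
R5=45|20=61
R7=7&63=7
R6=26-7=19
STORE R3, [20] → M[20]=20
halt.

20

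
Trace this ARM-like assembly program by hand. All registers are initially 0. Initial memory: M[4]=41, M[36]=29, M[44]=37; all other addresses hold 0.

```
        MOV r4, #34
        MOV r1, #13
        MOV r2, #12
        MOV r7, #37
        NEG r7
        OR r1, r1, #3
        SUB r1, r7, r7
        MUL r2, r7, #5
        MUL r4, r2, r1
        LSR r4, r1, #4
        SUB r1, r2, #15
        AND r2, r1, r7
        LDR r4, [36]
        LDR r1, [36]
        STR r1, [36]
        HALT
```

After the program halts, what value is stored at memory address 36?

29

r4=34
r1=13
r2=12
r7=37
r7=-(37)=-37
r1=13|3=15
r1=(-37)-(-37)=0
r2=(-37)*5=-185
r4=(-185)*0=0
r4=0>>4=0
r1=(-185)-15=-200
r2=(-200)&(-37)=-232
r4=M[36]=29
r1=M[36]=29
STR r1, [36] → M[36]=29
halt.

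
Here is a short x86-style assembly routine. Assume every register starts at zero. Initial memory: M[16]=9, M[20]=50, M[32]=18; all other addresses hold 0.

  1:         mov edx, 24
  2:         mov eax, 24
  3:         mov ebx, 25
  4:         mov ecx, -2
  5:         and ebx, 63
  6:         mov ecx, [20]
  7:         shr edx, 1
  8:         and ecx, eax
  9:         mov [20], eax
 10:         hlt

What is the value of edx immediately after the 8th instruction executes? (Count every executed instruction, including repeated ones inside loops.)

edx=24
eax=24
ebx=25
ecx=-2
ebx=25&63=25
ecx=M[20]=50
edx=24>>1=12
ecx=50&24=16
After step 8: edx = 12.

12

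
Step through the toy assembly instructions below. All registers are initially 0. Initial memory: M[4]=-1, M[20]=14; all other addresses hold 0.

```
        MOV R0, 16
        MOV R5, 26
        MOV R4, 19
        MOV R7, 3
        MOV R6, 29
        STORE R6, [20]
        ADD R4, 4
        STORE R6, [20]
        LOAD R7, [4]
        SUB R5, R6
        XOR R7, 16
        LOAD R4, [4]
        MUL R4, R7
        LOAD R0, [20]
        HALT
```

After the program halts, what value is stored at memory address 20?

29

R0=16
R5=26
R4=19
R7=3
R6=29
STORE R6, [20] → M[20]=29
R4=19+4=23
STORE R6, [20] → M[20]=29
R7=M[4]=-1
R5=26-29=-3
R7=(-1)^16=-17
R4=M[4]=-1
R4=(-1)*(-17)=17
R0=M[20]=29
halt.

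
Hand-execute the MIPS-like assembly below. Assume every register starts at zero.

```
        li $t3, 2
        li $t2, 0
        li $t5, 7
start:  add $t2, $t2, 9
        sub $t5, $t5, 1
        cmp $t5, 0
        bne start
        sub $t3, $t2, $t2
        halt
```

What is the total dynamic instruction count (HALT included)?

after li $t3, 2: $t3=2
after li $t2, 0: $t2=0
after li $t5, 7: $t5=7
after add $t2, $t2, 9: $t2=0+9=9
after sub $t5, $t5, 1: $t5=7-1=6
cmp $t5, 0  (cmp 6,0)
bne start: taken
after add $t2, $t2, 9: $t2=9+9=18
after sub $t5, $t5, 1: $t5=6-1=5
cmp $t5, 0  (cmp 5,0)
bne start: taken
after add $t2, $t2, 9: $t2=18+9=27
after sub $t5, $t5, 1: $t5=5-1=4
cmp $t5, 0  (cmp 4,0)
bne start: taken
after add $t2, $t2, 9: $t2=27+9=36
after sub $t5, $t5, 1: $t5=4-1=3
cmp $t5, 0  (cmp 3,0)
bne start: taken
after add $t2, $t2, 9: $t2=36+9=45
after sub $t5, $t5, 1: $t5=3-1=2
cmp $t5, 0  (cmp 2,0)
bne start: taken
after add $t2, $t2, 9: $t2=45+9=54
after sub $t5, $t5, 1: $t5=2-1=1
cmp $t5, 0  (cmp 1,0)
bne start: taken
after add $t2, $t2, 9: $t2=54+9=63
after sub $t5, $t5, 1: $t5=1-1=0
cmp $t5, 0  (cmp 0,0)
bne start: not taken
after sub $t3, $t2, $t2: $t3=63-63=0
halt.
Total executed instructions: 33.

33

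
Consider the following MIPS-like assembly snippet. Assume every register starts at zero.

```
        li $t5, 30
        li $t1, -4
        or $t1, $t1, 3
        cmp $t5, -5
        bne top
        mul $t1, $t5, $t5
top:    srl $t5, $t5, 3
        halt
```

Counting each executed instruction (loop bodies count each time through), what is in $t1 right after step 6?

-1

after li $t5, 30: $t5=30
after li $t1, -4: $t1=-4
after or $t1, $t1, 3: $t1=(-4)|3=-1
cmp $t5, -5  (cmp 30,-5)
bne top: taken
after srl $t5, $t5, 3: $t5=30>>3=3
After step 6: $t1 = -1.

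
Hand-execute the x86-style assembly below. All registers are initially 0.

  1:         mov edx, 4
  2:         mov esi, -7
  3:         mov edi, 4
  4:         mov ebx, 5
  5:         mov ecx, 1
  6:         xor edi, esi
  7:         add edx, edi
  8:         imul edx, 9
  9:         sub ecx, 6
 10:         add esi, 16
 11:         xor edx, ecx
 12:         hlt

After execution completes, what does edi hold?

-3

mov edx, 4 → edx=4
mov esi, -7 → esi=-7
mov edi, 4 → edi=4
mov ebx, 5 → ebx=5
mov ecx, 1 → ecx=1
xor edi, esi → edi=4^(-7)=-3
add edx, edi → edx=4+(-3)=1
imul edx, 9 → edx=1*9=9
sub ecx, 6 → ecx=1-6=-5
add esi, 16 → esi=(-7)+16=9
xor edx, ecx → edx=9^(-5)=-14
halt.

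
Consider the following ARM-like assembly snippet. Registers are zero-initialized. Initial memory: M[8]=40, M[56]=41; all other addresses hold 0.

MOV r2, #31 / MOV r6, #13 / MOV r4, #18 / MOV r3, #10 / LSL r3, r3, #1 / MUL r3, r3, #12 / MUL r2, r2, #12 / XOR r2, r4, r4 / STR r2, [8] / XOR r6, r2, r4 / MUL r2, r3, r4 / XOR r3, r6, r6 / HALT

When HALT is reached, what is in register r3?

after MOV r2, #31: r2=31
after MOV r6, #13: r6=13
after MOV r4, #18: r4=18
after MOV r3, #10: r3=10
after LSL r3, r3, #1: r3=10<<1=20
after MUL r3, r3, #12: r3=20*12=240
after MUL r2, r2, #12: r2=31*12=372
after XOR r2, r4, r4: r2=18^18=0
STR r2, [8] → M[8]=0
after XOR r6, r2, r4: r6=0^18=18
after MUL r2, r3, r4: r2=240*18=4320
after XOR r3, r6, r6: r3=18^18=0
halt.

0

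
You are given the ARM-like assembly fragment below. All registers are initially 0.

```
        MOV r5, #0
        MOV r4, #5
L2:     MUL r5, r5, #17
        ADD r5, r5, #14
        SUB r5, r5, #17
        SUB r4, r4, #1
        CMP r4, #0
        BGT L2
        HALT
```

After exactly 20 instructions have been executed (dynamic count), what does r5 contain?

-921

MOV r5, #0 → r5=0
MOV r4, #5 → r4=5
MUL r5, r5, #17 → r5=0*17=0
ADD r5, r5, #14 → r5=0+14=14
SUB r5, r5, #17 → r5=14-17=-3
SUB r4, r4, #1 → r4=5-1=4
CMP r4, #0  (cmp 4,0)
BGT L2: taken
MUL r5, r5, #17 → r5=(-3)*17=-51
ADD r5, r5, #14 → r5=(-51)+14=-37
SUB r5, r5, #17 → r5=(-37)-17=-54
SUB r4, r4, #1 → r4=4-1=3
CMP r4, #0  (cmp 3,0)
BGT L2: taken
MUL r5, r5, #17 → r5=(-54)*17=-918
ADD r5, r5, #14 → r5=(-918)+14=-904
SUB r5, r5, #17 → r5=(-904)-17=-921
SUB r4, r4, #1 → r4=3-1=2
CMP r4, #0  (cmp 2,0)
BGT L2: taken
After step 20: r5 = -921.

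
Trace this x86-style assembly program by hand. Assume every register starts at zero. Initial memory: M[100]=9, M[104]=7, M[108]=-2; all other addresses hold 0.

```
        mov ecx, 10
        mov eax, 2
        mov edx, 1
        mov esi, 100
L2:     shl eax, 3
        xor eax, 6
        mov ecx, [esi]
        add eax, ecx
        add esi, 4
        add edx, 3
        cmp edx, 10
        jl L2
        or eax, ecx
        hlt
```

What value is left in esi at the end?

after mov ecx, 10: ecx=10
after mov eax, 2: eax=2
after mov edx, 1: edx=1
after mov esi, 100: esi=100
after shl eax, 3: eax=2<<3=16
after xor eax, 6: eax=16^6=22
after mov ecx, [esi]: ecx=M[100]=9
after add eax, ecx: eax=22+9=31
after add esi, 4: esi=100+4=104
after add edx, 3: edx=1+3=4
cmp edx, 10  (cmp 4,10)
jl L2: taken
after shl eax, 3: eax=31<<3=248
after xor eax, 6: eax=248^6=254
after mov ecx, [esi]: ecx=M[104]=7
after add eax, ecx: eax=254+7=261
after add esi, 4: esi=104+4=108
after add edx, 3: edx=4+3=7
cmp edx, 10  (cmp 7,10)
jl L2: taken
after shl eax, 3: eax=261<<3=2088
after xor eax, 6: eax=2088^6=2094
after mov ecx, [esi]: ecx=M[108]=-2
after add eax, ecx: eax=2094+(-2)=2092
after add esi, 4: esi=108+4=112
after add edx, 3: edx=7+3=10
cmp edx, 10  (cmp 10,10)
jl L2: not taken
after or eax, ecx: eax=2092|(-2)=-2
halt.

112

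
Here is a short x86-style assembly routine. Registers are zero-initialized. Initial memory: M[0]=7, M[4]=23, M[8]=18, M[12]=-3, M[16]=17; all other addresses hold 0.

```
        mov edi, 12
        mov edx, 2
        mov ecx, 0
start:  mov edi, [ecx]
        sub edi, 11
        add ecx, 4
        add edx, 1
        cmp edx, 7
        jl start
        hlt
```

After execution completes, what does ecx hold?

20

edi=12
edx=2
ecx=0
edi=M[0]=7
edi=7-11=-4
ecx=0+4=4
edx=2+1=3
cmp edx, 7  (cmp 3,7)
jl start: taken
edi=M[4]=23
edi=23-11=12
ecx=4+4=8
edx=3+1=4
cmp edx, 7  (cmp 4,7)
jl start: taken
edi=M[8]=18
edi=18-11=7
ecx=8+4=12
edx=4+1=5
cmp edx, 7  (cmp 5,7)
jl start: taken
edi=M[12]=-3
edi=(-3)-11=-14
ecx=12+4=16
edx=5+1=6
cmp edx, 7  (cmp 6,7)
jl start: taken
edi=M[16]=17
edi=17-11=6
ecx=16+4=20
edx=6+1=7
cmp edx, 7  (cmp 7,7)
jl start: not taken
halt.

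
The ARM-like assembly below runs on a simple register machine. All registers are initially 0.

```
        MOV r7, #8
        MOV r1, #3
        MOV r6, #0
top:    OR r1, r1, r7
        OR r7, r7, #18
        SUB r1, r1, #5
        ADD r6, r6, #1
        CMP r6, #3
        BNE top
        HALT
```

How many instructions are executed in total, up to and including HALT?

MOV r7, #8 → r7=8
MOV r1, #3 → r1=3
MOV r6, #0 → r6=0
OR r1, r1, r7 → r1=3|8=11
OR r7, r7, #18 → r7=8|18=26
SUB r1, r1, #5 → r1=11-5=6
ADD r6, r6, #1 → r6=0+1=1
CMP r6, #3  (cmp 1,3)
BNE top: taken
OR r1, r1, r7 → r1=6|26=30
OR r7, r7, #18 → r7=26|18=26
SUB r1, r1, #5 → r1=30-5=25
ADD r6, r6, #1 → r6=1+1=2
CMP r6, #3  (cmp 2,3)
BNE top: taken
OR r1, r1, r7 → r1=25|26=27
OR r7, r7, #18 → r7=26|18=26
SUB r1, r1, #5 → r1=27-5=22
ADD r6, r6, #1 → r6=2+1=3
CMP r6, #3  (cmp 3,3)
BNE top: not taken
halt.
Total executed instructions: 22.

22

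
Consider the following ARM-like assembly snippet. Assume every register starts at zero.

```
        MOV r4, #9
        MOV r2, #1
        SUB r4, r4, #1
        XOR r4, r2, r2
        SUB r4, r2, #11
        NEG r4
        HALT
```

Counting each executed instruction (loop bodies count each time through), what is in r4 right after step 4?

0

MOV r4, #9 → r4=9
MOV r2, #1 → r2=1
SUB r4, r4, #1 → r4=9-1=8
XOR r4, r2, r2 → r4=1^1=0
After step 4: r4 = 0.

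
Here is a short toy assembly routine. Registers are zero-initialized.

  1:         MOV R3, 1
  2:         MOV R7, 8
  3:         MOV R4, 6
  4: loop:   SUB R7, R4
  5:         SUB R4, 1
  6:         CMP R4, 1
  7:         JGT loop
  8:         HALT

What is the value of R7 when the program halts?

-12

R3=1
R7=8
R4=6
R7=8-6=2
R4=6-1=5
CMP R4, 1  (cmp 5,1)
JGT loop: taken
R7=2-5=-3
R4=5-1=4
CMP R4, 1  (cmp 4,1)
JGT loop: taken
R7=(-3)-4=-7
R4=4-1=3
CMP R4, 1  (cmp 3,1)
JGT loop: taken
R7=(-7)-3=-10
R4=3-1=2
CMP R4, 1  (cmp 2,1)
JGT loop: taken
R7=(-10)-2=-12
R4=2-1=1
CMP R4, 1  (cmp 1,1)
JGT loop: not taken
halt.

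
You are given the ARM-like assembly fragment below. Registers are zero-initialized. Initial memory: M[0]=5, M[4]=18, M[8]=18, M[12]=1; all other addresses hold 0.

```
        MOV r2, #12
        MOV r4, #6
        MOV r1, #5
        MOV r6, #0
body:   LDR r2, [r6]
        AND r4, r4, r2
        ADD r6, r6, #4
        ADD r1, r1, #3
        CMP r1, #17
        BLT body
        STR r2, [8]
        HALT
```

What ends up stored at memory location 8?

after MOV r2, #12: r2=12
after MOV r4, #6: r4=6
after MOV r1, #5: r1=5
after MOV r6, #0: r6=0
after LDR r2, [r6]: r2=M[0]=5
after AND r4, r4, r2: r4=6&5=4
after ADD r6, r6, #4: r6=0+4=4
after ADD r1, r1, #3: r1=5+3=8
CMP r1, #17  (cmp 8,17)
BLT body: taken
after LDR r2, [r6]: r2=M[4]=18
after AND r4, r4, r2: r4=4&18=0
after ADD r6, r6, #4: r6=4+4=8
after ADD r1, r1, #3: r1=8+3=11
CMP r1, #17  (cmp 11,17)
BLT body: taken
after LDR r2, [r6]: r2=M[8]=18
after AND r4, r4, r2: r4=0&18=0
after ADD r6, r6, #4: r6=8+4=12
after ADD r1, r1, #3: r1=11+3=14
CMP r1, #17  (cmp 14,17)
BLT body: taken
after LDR r2, [r6]: r2=M[12]=1
after AND r4, r4, r2: r4=0&1=0
after ADD r6, r6, #4: r6=12+4=16
after ADD r1, r1, #3: r1=14+3=17
CMP r1, #17  (cmp 17,17)
BLT body: not taken
STR r2, [8] → M[8]=1
halt.

1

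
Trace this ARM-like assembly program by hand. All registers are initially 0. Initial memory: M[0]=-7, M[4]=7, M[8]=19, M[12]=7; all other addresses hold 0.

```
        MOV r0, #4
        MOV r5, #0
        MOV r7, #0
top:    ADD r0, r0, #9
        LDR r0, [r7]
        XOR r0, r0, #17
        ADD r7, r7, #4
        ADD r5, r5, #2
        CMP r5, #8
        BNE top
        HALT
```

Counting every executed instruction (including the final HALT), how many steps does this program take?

after MOV r0, #4: r0=4
after MOV r5, #0: r5=0
after MOV r7, #0: r7=0
after ADD r0, r0, #9: r0=4+9=13
after LDR r0, [r7]: r0=M[0]=-7
after XOR r0, r0, #17: r0=(-7)^17=-24
after ADD r7, r7, #4: r7=0+4=4
after ADD r5, r5, #2: r5=0+2=2
CMP r5, #8  (cmp 2,8)
BNE top: taken
after ADD r0, r0, #9: r0=(-24)+9=-15
after LDR r0, [r7]: r0=M[4]=7
after XOR r0, r0, #17: r0=7^17=22
after ADD r7, r7, #4: r7=4+4=8
after ADD r5, r5, #2: r5=2+2=4
CMP r5, #8  (cmp 4,8)
BNE top: taken
after ADD r0, r0, #9: r0=22+9=31
after LDR r0, [r7]: r0=M[8]=19
after XOR r0, r0, #17: r0=19^17=2
after ADD r7, r7, #4: r7=8+4=12
after ADD r5, r5, #2: r5=4+2=6
CMP r5, #8  (cmp 6,8)
BNE top: taken
after ADD r0, r0, #9: r0=2+9=11
after LDR r0, [r7]: r0=M[12]=7
after XOR r0, r0, #17: r0=7^17=22
after ADD r7, r7, #4: r7=12+4=16
after ADD r5, r5, #2: r5=6+2=8
CMP r5, #8  (cmp 8,8)
BNE top: not taken
halt.
Total executed instructions: 32.

32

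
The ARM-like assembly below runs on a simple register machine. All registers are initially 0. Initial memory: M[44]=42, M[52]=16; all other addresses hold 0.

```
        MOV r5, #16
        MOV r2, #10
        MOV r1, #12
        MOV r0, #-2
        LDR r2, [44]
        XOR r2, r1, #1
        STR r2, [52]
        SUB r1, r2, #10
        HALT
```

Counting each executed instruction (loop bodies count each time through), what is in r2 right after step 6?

13

after MOV r5, #16: r5=16
after MOV r2, #10: r2=10
after MOV r1, #12: r1=12
after MOV r0, #-2: r0=-2
after LDR r2, [44]: r2=M[44]=42
after XOR r2, r1, #1: r2=12^1=13
After step 6: r2 = 13.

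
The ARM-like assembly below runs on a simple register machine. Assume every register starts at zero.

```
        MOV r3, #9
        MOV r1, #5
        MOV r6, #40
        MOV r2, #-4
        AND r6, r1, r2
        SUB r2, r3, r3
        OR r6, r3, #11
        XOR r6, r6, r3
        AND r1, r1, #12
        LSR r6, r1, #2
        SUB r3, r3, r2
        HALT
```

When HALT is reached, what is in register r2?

r3=9
r1=5
r6=40
r2=-4
r6=5&(-4)=4
r2=9-9=0
r6=9|11=11
r6=11^9=2
r1=5&12=4
r6=4>>2=1
r3=9-0=9
halt.

0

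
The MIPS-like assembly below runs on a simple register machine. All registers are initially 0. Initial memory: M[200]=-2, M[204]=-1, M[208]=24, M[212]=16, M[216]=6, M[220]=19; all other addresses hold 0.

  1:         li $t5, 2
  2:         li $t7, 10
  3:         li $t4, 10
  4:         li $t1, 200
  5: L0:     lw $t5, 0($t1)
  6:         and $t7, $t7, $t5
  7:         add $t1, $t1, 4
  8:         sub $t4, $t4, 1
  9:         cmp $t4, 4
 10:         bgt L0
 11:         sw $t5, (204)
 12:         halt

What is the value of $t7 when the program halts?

$t5=2
$t7=10
$t4=10
$t1=200
$t5=M[200]=-2
$t7=10&(-2)=10
$t1=200+4=204
$t4=10-1=9
cmp $t4, 4  (cmp 9,4)
bgt L0: taken
$t5=M[204]=-1
$t7=10&(-1)=10
$t1=204+4=208
$t4=9-1=8
cmp $t4, 4  (cmp 8,4)
bgt L0: taken
$t5=M[208]=24
$t7=10&24=8
$t1=208+4=212
$t4=8-1=7
cmp $t4, 4  (cmp 7,4)
bgt L0: taken
$t5=M[212]=16
$t7=8&16=0
$t1=212+4=216
$t4=7-1=6
cmp $t4, 4  (cmp 6,4)
bgt L0: taken
$t5=M[216]=6
$t7=0&6=0
$t1=216+4=220
$t4=6-1=5
cmp $t4, 4  (cmp 5,4)
bgt L0: taken
$t5=M[220]=19
$t7=0&19=0
$t1=220+4=224
$t4=5-1=4
cmp $t4, 4  (cmp 4,4)
bgt L0: not taken
sw $t5, (204) → M[204]=19
halt.

0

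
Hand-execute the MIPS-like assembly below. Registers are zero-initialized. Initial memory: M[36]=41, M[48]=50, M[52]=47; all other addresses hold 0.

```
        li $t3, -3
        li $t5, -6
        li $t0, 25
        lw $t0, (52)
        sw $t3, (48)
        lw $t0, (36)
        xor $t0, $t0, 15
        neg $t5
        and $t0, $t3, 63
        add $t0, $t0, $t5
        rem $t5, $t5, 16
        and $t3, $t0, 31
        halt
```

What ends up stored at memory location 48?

-3

li $t3, -3 → $t3=-3
li $t5, -6 → $t5=-6
li $t0, 25 → $t0=25
lw $t0, (52) → $t0=M[52]=47
sw $t3, (48) → M[48]=-3
lw $t0, (36) → $t0=M[36]=41
xor $t0, $t0, 15 → $t0=41^15=38
neg $t5 → $t5=-(-6)=6
and $t0, $t3, 63 → $t0=(-3)&63=61
add $t0, $t0, $t5 → $t0=61+6=67
rem $t5, $t5, 16 → $t5=6%16=6
and $t3, $t0, 31 → $t3=67&31=3
halt.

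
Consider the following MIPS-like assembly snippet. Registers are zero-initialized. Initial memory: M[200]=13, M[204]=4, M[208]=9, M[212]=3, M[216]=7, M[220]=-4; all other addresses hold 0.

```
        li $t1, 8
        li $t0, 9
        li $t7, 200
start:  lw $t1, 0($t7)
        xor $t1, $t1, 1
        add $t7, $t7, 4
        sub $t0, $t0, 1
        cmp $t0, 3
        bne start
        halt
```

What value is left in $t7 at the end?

224

$t1=8
$t0=9
$t7=200
$t1=M[200]=13
$t1=13^1=12
$t7=200+4=204
$t0=9-1=8
cmp $t0, 3  (cmp 8,3)
bne start: taken
$t1=M[204]=4
$t1=4^1=5
$t7=204+4=208
$t0=8-1=7
cmp $t0, 3  (cmp 7,3)
bne start: taken
$t1=M[208]=9
$t1=9^1=8
$t7=208+4=212
$t0=7-1=6
cmp $t0, 3  (cmp 6,3)
bne start: taken
$t1=M[212]=3
$t1=3^1=2
$t7=212+4=216
$t0=6-1=5
cmp $t0, 3  (cmp 5,3)
bne start: taken
$t1=M[216]=7
$t1=7^1=6
$t7=216+4=220
$t0=5-1=4
cmp $t0, 3  (cmp 4,3)
bne start: taken
$t1=M[220]=-4
$t1=(-4)^1=-3
$t7=220+4=224
$t0=4-1=3
cmp $t0, 3  (cmp 3,3)
bne start: not taken
halt.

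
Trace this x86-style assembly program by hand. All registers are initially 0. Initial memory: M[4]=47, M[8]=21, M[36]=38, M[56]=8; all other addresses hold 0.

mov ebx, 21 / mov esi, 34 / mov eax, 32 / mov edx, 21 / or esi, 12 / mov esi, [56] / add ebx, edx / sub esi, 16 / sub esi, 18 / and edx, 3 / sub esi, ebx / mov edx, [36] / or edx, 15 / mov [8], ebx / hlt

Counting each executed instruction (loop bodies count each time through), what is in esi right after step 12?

-68

mov ebx, 21 → ebx=21
mov esi, 34 → esi=34
mov eax, 32 → eax=32
mov edx, 21 → edx=21
or esi, 12 → esi=34|12=46
mov esi, [56] → esi=M[56]=8
add ebx, edx → ebx=21+21=42
sub esi, 16 → esi=8-16=-8
sub esi, 18 → esi=(-8)-18=-26
and edx, 3 → edx=21&3=1
sub esi, ebx → esi=(-26)-42=-68
mov edx, [36] → edx=M[36]=38
After step 12: esi = -68.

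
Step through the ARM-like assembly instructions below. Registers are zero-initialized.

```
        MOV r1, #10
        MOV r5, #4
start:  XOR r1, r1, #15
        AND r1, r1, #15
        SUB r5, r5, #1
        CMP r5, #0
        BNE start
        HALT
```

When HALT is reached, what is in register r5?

0

MOV r1, #10 → r1=10
MOV r5, #4 → r5=4
XOR r1, r1, #15 → r1=10^15=5
AND r1, r1, #15 → r1=5&15=5
SUB r5, r5, #1 → r5=4-1=3
CMP r5, #0  (cmp 3,0)
BNE start: taken
XOR r1, r1, #15 → r1=5^15=10
AND r1, r1, #15 → r1=10&15=10
SUB r5, r5, #1 → r5=3-1=2
CMP r5, #0  (cmp 2,0)
BNE start: taken
XOR r1, r1, #15 → r1=10^15=5
AND r1, r1, #15 → r1=5&15=5
SUB r5, r5, #1 → r5=2-1=1
CMP r5, #0  (cmp 1,0)
BNE start: taken
XOR r1, r1, #15 → r1=5^15=10
AND r1, r1, #15 → r1=10&15=10
SUB r5, r5, #1 → r5=1-1=0
CMP r5, #0  (cmp 0,0)
BNE start: not taken
halt.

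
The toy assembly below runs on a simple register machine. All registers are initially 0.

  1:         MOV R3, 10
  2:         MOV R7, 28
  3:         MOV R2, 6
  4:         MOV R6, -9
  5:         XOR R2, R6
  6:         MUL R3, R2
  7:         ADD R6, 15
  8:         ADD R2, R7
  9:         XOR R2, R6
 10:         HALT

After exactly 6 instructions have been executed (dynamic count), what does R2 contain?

MOV R3, 10 → R3=10
MOV R7, 28 → R7=28
MOV R2, 6 → R2=6
MOV R6, -9 → R6=-9
XOR R2, R6 → R2=6^(-9)=-15
MUL R3, R2 → R3=10*(-15)=-150
After step 6: R2 = -15.

-15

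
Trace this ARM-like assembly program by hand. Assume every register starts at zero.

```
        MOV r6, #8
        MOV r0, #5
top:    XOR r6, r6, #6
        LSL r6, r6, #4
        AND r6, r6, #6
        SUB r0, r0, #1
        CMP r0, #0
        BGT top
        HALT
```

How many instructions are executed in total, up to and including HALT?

r6=8
r0=5
r6=8^6=14
r6=14<<4=224
r6=224&6=0
r0=5-1=4
CMP r0, #0  (cmp 4,0)
BGT top: taken
r6=0^6=6
r6=6<<4=96
r6=96&6=0
r0=4-1=3
CMP r0, #0  (cmp 3,0)
BGT top: taken
r6=0^6=6
r6=6<<4=96
r6=96&6=0
r0=3-1=2
CMP r0, #0  (cmp 2,0)
BGT top: taken
r6=0^6=6
r6=6<<4=96
r6=96&6=0
r0=2-1=1
CMP r0, #0  (cmp 1,0)
BGT top: taken
r6=0^6=6
r6=6<<4=96
r6=96&6=0
r0=1-1=0
CMP r0, #0  (cmp 0,0)
BGT top: not taken
halt.
Total executed instructions: 33.

33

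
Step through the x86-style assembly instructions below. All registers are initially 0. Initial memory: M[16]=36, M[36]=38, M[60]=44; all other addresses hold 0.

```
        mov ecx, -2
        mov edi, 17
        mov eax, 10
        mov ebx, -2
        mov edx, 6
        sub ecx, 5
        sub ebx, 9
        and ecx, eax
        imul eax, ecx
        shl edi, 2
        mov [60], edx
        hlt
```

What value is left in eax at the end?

after mov ecx, -2: ecx=-2
after mov edi, 17: edi=17
after mov eax, 10: eax=10
after mov ebx, -2: ebx=-2
after mov edx, 6: edx=6
after sub ecx, 5: ecx=(-2)-5=-7
after sub ebx, 9: ebx=(-2)-9=-11
after and ecx, eax: ecx=(-7)&10=8
after imul eax, ecx: eax=10*8=80
after shl edi, 2: edi=17<<2=68
mov [60], edx → M[60]=6
halt.

80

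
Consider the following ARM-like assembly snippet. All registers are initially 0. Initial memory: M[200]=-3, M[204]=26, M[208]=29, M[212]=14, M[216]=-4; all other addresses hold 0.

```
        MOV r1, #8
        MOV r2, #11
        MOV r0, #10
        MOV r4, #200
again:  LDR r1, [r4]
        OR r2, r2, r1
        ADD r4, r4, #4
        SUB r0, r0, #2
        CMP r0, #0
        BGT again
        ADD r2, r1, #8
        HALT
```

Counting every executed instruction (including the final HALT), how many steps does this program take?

MOV r1, #8 → r1=8
MOV r2, #11 → r2=11
MOV r0, #10 → r0=10
MOV r4, #200 → r4=200
LDR r1, [r4] → r1=M[200]=-3
OR r2, r2, r1 → r2=11|(-3)=-1
ADD r4, r4, #4 → r4=200+4=204
SUB r0, r0, #2 → r0=10-2=8
CMP r0, #0  (cmp 8,0)
BGT again: taken
LDR r1, [r4] → r1=M[204]=26
OR r2, r2, r1 → r2=(-1)|26=-1
ADD r4, r4, #4 → r4=204+4=208
SUB r0, r0, #2 → r0=8-2=6
CMP r0, #0  (cmp 6,0)
BGT again: taken
LDR r1, [r4] → r1=M[208]=29
OR r2, r2, r1 → r2=(-1)|29=-1
ADD r4, r4, #4 → r4=208+4=212
SUB r0, r0, #2 → r0=6-2=4
CMP r0, #0  (cmp 4,0)
BGT again: taken
LDR r1, [r4] → r1=M[212]=14
OR r2, r2, r1 → r2=(-1)|14=-1
ADD r4, r4, #4 → r4=212+4=216
SUB r0, r0, #2 → r0=4-2=2
CMP r0, #0  (cmp 2,0)
BGT again: taken
LDR r1, [r4] → r1=M[216]=-4
OR r2, r2, r1 → r2=(-1)|(-4)=-1
ADD r4, r4, #4 → r4=216+4=220
SUB r0, r0, #2 → r0=2-2=0
CMP r0, #0  (cmp 0,0)
BGT again: not taken
ADD r2, r1, #8 → r2=(-4)+8=4
halt.
Total executed instructions: 36.

36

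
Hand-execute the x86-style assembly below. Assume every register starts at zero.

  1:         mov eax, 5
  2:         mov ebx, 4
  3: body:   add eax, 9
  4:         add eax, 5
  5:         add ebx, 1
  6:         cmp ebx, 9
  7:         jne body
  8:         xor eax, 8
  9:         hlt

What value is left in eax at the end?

67

mov eax, 5 → eax=5
mov ebx, 4 → ebx=4
add eax, 9 → eax=5+9=14
add eax, 5 → eax=14+5=19
add ebx, 1 → ebx=4+1=5
cmp ebx, 9  (cmp 5,9)
jne body: taken
add eax, 9 → eax=19+9=28
add eax, 5 → eax=28+5=33
add ebx, 1 → ebx=5+1=6
cmp ebx, 9  (cmp 6,9)
jne body: taken
add eax, 9 → eax=33+9=42
add eax, 5 → eax=42+5=47
add ebx, 1 → ebx=6+1=7
cmp ebx, 9  (cmp 7,9)
jne body: taken
add eax, 9 → eax=47+9=56
add eax, 5 → eax=56+5=61
add ebx, 1 → ebx=7+1=8
cmp ebx, 9  (cmp 8,9)
jne body: taken
add eax, 9 → eax=61+9=70
add eax, 5 → eax=70+5=75
add ebx, 1 → ebx=8+1=9
cmp ebx, 9  (cmp 9,9)
jne body: not taken
xor eax, 8 → eax=75^8=67
halt.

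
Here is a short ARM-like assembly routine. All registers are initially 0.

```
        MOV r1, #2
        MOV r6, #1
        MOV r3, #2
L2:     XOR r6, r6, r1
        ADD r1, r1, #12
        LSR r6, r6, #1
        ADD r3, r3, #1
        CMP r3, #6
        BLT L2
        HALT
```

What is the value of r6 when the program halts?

after MOV r1, #2: r1=2
after MOV r6, #1: r6=1
after MOV r3, #2: r3=2
after XOR r6, r6, r1: r6=1^2=3
after ADD r1, r1, #12: r1=2+12=14
after LSR r6, r6, #1: r6=3>>1=1
after ADD r3, r3, #1: r3=2+1=3
CMP r3, #6  (cmp 3,6)
BLT L2: taken
after XOR r6, r6, r1: r6=1^14=15
after ADD r1, r1, #12: r1=14+12=26
after LSR r6, r6, #1: r6=15>>1=7
after ADD r3, r3, #1: r3=3+1=4
CMP r3, #6  (cmp 4,6)
BLT L2: taken
after XOR r6, r6, r1: r6=7^26=29
after ADD r1, r1, #12: r1=26+12=38
after LSR r6, r6, #1: r6=29>>1=14
after ADD r3, r3, #1: r3=4+1=5
CMP r3, #6  (cmp 5,6)
BLT L2: taken
after XOR r6, r6, r1: r6=14^38=40
after ADD r1, r1, #12: r1=38+12=50
after LSR r6, r6, #1: r6=40>>1=20
after ADD r3, r3, #1: r3=5+1=6
CMP r3, #6  (cmp 6,6)
BLT L2: not taken
halt.

20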